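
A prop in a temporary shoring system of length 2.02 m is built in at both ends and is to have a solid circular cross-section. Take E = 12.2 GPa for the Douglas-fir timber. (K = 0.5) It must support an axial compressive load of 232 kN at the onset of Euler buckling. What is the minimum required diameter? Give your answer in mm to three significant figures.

L_e = K·L = 0.5 × 2.02 = 1.010 m
Required I = P_cr·L_e²/(π²E) = 2.320×10^5 × 1.010² / (π² × 1.22×10^10) = 1.965×10^-6 m⁴
I_req = 1.965×10^6 mm⁴
Solid circle: I = πd⁴/64  ⇒  d = (64I/π)^(1/4) = (64×1.965×10^6/π)^(1/4) = 79.5 mm

d ≈ 79.5 mm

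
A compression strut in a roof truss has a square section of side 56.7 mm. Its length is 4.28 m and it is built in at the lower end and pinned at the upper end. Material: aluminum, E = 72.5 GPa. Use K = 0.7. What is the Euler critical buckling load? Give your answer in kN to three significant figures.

I = a⁴/12 = 56.7⁴/12 = 8.613×10^5 mm⁴
I = 8.613×10^5 mm⁴ = 8.613×10^-7 m⁴
Effective length L_e = K·L = 0.7 × 4.28 = 2.996 m
P_cr = π²EI / L_e² = π² × 72.5×10⁹ × 8.613×10^-7 / 2.996² = 6.866×10^4 N

P_cr ≈ 68.7 kN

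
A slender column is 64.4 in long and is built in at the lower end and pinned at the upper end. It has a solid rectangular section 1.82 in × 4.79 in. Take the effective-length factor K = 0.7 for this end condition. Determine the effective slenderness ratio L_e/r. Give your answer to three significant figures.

λ ≈ 85.8

Buckling occurs about the weak axis: I_min = h·b³/12 with b = 1.82 in (the shorter side).
I_min = 4.79×1.82³/12 = 2.406 in⁴
A = 8.718 in²;  r_min = √(I/A) = √(2.406/8.718) = 0.5254 in
L_e = K·L = 0.7 × 64.4 = 45.08 in
λ = L_e / r_min = 45.080 / 0.5254 = 85.8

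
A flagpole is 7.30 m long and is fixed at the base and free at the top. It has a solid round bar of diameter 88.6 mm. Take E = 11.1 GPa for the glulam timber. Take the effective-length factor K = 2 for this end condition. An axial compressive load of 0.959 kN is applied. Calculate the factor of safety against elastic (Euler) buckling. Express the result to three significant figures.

I = πd⁴/64 = π×88.6⁴/64 = 3.025×10^6 mm⁴
I = 3.025×10^6 mm⁴ = 3.025×10^-6 m⁴
Effective length L_e = K·L = 2 × 7.30 = 14.60 m
P_cr = π²EI / L_e² = π² × 11.1×10⁹ × 3.025×10^-6 / 14.60² = 1.555×10^3 N
Factor of safety n = P_cr / P = 1.5546 / 0.959 = 1.62

n ≈ 1.62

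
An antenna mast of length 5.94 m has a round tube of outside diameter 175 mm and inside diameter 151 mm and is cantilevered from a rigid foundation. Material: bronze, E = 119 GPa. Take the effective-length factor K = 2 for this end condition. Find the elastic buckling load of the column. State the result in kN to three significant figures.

P_cr ≈ 171 kN

d_o = 175 mm, d_i = 151 mm
I = π(d_o⁴ − d_i⁴)/64 = π(175⁴ − 151.0⁴)/64 = 2.052×10^7 mm⁴
I = 2.052×10^7 mm⁴ = 2.052×10^-5 m⁴
Effective length L_e = K·L = 2 × 5.94 = 11.88 m
P_cr = π²EI / L_e² = π² × 119×10⁹ × 2.052×10^-5 / 11.88² = 1.708×10^5 N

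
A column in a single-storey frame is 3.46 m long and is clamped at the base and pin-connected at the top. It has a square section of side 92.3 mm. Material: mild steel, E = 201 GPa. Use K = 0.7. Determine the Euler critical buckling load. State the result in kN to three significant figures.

P_cr ≈ 2050 kN

I = a⁴/12 = 92.3⁴/12 = 6.048×10^6 mm⁴
I = 6.048×10^6 mm⁴ = 6.048×10^-6 m⁴
Effective length L_e = K·L = 0.7 × 3.46 = 2.422 m
P_cr = π²EI / L_e² = π² × 201×10⁹ × 6.048×10^-6 / 2.422² = 2.045×10^6 N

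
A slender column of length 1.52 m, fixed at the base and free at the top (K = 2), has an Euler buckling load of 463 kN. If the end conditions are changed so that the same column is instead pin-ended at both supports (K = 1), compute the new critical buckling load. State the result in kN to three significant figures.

P_cr ∝ 1/K², so P_cr,new = P_cr,old × (K_old/K_new)² = 463 × (2/1)²
= 463 × 4.000 = 1850 kN

P_cr ≈ 1850 kN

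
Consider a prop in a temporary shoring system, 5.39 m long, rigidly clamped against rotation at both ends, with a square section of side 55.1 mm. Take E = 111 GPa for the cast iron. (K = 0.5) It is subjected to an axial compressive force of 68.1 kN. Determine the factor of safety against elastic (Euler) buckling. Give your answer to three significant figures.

n ≈ 1.70

I = a⁴/12 = 55.1⁴/12 = 7.681×10^5 mm⁴
I = 7.681×10^5 mm⁴ = 7.681×10^-7 m⁴
Effective length L_e = K·L = 0.5 × 5.39 = 2.695 m
P_cr = π²EI / L_e² = π² × 111×10⁹ × 7.681×10^-7 / 2.695² = 1.159×10^5 N
Factor of safety n = P_cr / P = 115.86 / 68.1 = 1.70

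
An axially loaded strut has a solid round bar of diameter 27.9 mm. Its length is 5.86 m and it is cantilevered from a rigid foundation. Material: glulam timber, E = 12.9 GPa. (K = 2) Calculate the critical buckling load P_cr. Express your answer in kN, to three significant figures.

I = πd⁴/64 = π×27.9⁴/64 = 2.974×10^4 mm⁴
I = 2.974×10^4 mm⁴ = 2.974×10^-8 m⁴
Effective length L_e = K·L = 2 × 5.86 = 11.72 m
P_cr = π²EI / L_e² = π² × 12.9×10⁹ × 2.974×10^-8 / 11.72² = 27.57 N

P_cr ≈ 0.0276 kN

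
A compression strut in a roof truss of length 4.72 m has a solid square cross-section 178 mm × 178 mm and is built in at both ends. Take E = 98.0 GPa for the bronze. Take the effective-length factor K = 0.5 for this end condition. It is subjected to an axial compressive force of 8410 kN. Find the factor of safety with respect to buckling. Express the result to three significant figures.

I = a⁴/12 = 178⁴/12 = 8.366×10^7 mm⁴
I = 8.366×10^7 mm⁴ = 8.366×10^-5 m⁴
Effective length L_e = K·L = 0.5 × 4.72 = 2.360 m
P_cr = π²EI / L_e² = π² × 98.0×10⁹ × 8.366×10^-5 / 2.360² = 1.453×10^7 N
Factor of safety n = P_cr / P = 14528 / 8410 = 1.73

n ≈ 1.73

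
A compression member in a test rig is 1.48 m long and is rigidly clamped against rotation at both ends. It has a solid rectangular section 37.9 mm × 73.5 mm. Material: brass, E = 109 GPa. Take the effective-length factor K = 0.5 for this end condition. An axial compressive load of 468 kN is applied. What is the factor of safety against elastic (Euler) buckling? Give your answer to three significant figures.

Buckling occurs about the weak axis: I_min = h·b³/12 with b = 37.9 mm (the shorter side).
I_min = 73.5×37.9³/12 = 3.334×10^5 mm⁴
I = 3.334×10^5 mm⁴ = 3.334×10^-7 m⁴
Effective length L_e = K·L = 0.5 × 1.48 = 0.7400 m
P_cr = π²EI / L_e² = π² × 109×10⁹ × 3.334×10^-7 / 0.7400² = 6.551×10^5 N
Factor of safety n = P_cr / P = 655.07 / 468 = 1.40

n ≈ 1.40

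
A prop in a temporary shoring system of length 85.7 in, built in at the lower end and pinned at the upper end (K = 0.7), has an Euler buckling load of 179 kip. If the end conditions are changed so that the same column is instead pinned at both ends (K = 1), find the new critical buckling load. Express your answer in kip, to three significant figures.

P_cr ≈ 87.7 kip

P_cr ∝ 1/K², so P_cr,new = P_cr,old × (K_old/K_new)² = 179 × (0.7/1)²
= 179 × 0.4900 = 87.7 kip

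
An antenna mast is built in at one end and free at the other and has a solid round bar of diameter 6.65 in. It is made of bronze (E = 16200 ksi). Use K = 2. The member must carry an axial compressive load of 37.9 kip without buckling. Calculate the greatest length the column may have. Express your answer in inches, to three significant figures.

I = πd⁴/64 = π×6.65⁴/64 = 96.00 in⁴
At the buckling limit P_cr = P = 3.790×10^4 lb
From P_cr = π²EI/(K·L)²:  L = (1/K)·√(π²EI/P_cr) = (1/2)·√(π²×1.62×10^7×96.00/3.790×10^4)
L = 318 in

L_max ≈ 318 in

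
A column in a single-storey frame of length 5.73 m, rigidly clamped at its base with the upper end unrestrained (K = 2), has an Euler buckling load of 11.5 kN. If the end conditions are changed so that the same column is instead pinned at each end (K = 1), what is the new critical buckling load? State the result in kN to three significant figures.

P_cr ≈ 46.0 kN

P_cr ∝ 1/K², so P_cr,new = P_cr,old × (K_old/K_new)² = 11.5 × (2/1)²
= 11.5 × 4.000 = 46.0 kN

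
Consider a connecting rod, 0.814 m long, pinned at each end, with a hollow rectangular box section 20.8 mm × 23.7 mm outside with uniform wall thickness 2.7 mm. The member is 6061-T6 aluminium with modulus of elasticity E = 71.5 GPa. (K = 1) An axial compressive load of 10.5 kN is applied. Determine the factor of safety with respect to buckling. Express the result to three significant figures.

n ≈ 1.24

Inner dimensions: h_i = 23.7 − 2×2.7 = 18.30 mm, b_i = 20.8 − 2×2.7 = 15.40 mm
Weak-axis I_min = (h_o·b_o³ − h_i·b_i³)/12 with b_o = 20.8, b_i = 15.40 mm (shorter outer/inner sides).
I_min = (23.7×20.8³ − 18.30×15.40³)/12 = 1.220×10^4 mm⁴
I = 1.220×10^4 mm⁴ = 1.220×10^-8 m⁴
Effective length L_e = K·L = 1 × 0.814 = 0.8140 m
P_cr = π²EI / L_e² = π² × 71.5×10⁹ × 1.220×10^-8 / 0.8140² = 1.300×10^4 N
Factor of safety n = P_cr / P = 12.997 / 10.5 = 1.24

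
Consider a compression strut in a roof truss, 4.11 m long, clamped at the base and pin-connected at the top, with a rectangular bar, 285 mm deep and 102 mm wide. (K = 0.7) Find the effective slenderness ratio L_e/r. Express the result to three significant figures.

λ ≈ 97.7

For a rectangle r_min = b/√12 = 102/√12 = 29.44 mm
L_e = K·L = 0.7 × 4.11 m = 2.877 m = 2877.0 mm
λ = L_e / r_min = 2877.0 / 29.44 = 97.7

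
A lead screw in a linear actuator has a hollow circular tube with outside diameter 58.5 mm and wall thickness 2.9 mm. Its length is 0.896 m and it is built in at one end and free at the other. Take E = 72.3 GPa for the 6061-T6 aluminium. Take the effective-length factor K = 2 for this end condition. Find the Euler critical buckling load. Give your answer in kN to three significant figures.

P_cr ≈ 43.6 kN

Inner diameter d_i = 58.5 − 2×2.9 = 52.70 mm
I = π(d_o⁴ − d_i⁴)/64 = π(58.5⁴ − 52.70⁴)/64 = 1.963×10^5 mm⁴
I = 1.963×10^5 mm⁴ = 1.963×10^-7 m⁴
Effective length L_e = K·L = 2 × 0.896 = 1.792 m
P_cr = π²EI / L_e² = π² × 72.3×10⁹ × 1.963×10^-7 / 1.792² = 4.361×10^4 N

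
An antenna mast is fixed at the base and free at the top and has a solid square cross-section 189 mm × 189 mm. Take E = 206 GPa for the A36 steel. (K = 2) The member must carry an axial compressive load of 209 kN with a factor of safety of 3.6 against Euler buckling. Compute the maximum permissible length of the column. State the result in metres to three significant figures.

L_max ≈ 8.48 m

I = a⁴/12 = 189⁴/12 = 1.063×10^8 mm⁴
I = 1.063×10^-4 m⁴
Required critical load P_cr = n·P = 3.6 × 209 = 752.4 kN = 7.524×10^5 N
From P_cr = π²EI/(K·L)²:  L = (1/K)·√(π²EI/P_cr) = (1/2)·√(π²×2.06×10^11×1.063×10^-4/7.524×10^5)
L = 8.48 m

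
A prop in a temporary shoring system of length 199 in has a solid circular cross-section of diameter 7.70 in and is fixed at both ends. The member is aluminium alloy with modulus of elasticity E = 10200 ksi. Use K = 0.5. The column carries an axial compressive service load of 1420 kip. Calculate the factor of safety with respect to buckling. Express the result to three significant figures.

I = πd⁴/64 = π×7.70⁴/64 = 172.6 in⁴
Effective length L_e = K·L = 0.5 × 199 = 99.50 in
P_cr = π²EI / L_e² = π² × 10200×10³ × 172.6 / 99.50² = 1.755×10^6 lb
Factor of safety n = P_cr / P = 1754.6 / 1420 = 1.24

n ≈ 1.24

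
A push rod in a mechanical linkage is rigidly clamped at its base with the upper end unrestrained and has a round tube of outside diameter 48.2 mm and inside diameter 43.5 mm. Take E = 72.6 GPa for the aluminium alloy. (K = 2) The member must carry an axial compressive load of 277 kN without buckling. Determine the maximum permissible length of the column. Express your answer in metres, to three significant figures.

L_max ≈ 0.240 m

d_o = 48.2 mm, d_i = 43.5 mm
I = π(d_o⁴ − d_i⁴)/64 = π(48.2⁴ − 43.50⁴)/64 = 8.918×10^4 mm⁴
I = 8.918×10^-8 m⁴
At the buckling limit P_cr = P = 2.770×10^5 N
From P_cr = π²EI/(K·L)²:  L = (1/K)·√(π²EI/P_cr) = (1/2)·√(π²×7.26×10^10×8.918×10^-8/2.770×10^5)
L = 0.240 m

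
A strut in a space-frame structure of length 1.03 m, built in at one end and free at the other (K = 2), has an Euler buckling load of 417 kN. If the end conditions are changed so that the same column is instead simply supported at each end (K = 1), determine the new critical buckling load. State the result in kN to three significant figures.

P_cr ≈ 1670 kN

P_cr ∝ 1/K², so P_cr,new = P_cr,old × (K_old/K_new)² = 417 × (2/1)²
= 417 × 4.000 = 1670 kN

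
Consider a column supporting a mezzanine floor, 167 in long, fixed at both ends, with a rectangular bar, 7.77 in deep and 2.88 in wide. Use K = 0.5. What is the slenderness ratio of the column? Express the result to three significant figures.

Buckling occurs about the weak axis: I_min = h·b³/12 with b = 2.88 in (the shorter side).
I_min = 7.77×2.88³/12 = 15.47 in⁴
A = 22.38 in²;  r_min = √(I/A) = √(15.47/22.38) = 0.8314 in
L_e = K·L = 0.5 × 167 = 83.50 in
λ = L_e / r_min = 83.500 / 0.8314 = 100

λ ≈ 100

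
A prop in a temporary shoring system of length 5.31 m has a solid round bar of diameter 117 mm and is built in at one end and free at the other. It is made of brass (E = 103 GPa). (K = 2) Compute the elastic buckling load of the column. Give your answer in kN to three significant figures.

I = πd⁴/64 = π×117⁴/64 = 9.198×10^6 mm⁴
I = 9.198×10^6 mm⁴ = 9.198×10^-6 m⁴
Effective length L_e = K·L = 2 × 5.31 = 10.62 m
P_cr = π²EI / L_e² = π² × 103×10⁹ × 9.198×10^-6 / 10.62² = 8.291×10^4 N

P_cr ≈ 82.9 kN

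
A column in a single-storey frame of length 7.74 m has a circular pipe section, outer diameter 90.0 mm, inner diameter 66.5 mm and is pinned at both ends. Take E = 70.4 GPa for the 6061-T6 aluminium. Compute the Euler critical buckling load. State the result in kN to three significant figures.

P_cr ≈ 26.2 kN

d_o = 90.0 mm, d_i = 66.5 mm
I = π(d_o⁴ − d_i⁴)/64 = π(90.0⁴ − 66.50⁴)/64 = 2.261×10^6 mm⁴
I = 2.261×10^6 mm⁴ = 2.261×10^-6 m⁴
Effective length L_e = K·L = 1 × 7.74 = 7.740 m
P_cr = π²EI / L_e² = π² × 70.4×10⁹ × 2.261×10^-6 / 7.740² = 2.622×10^4 N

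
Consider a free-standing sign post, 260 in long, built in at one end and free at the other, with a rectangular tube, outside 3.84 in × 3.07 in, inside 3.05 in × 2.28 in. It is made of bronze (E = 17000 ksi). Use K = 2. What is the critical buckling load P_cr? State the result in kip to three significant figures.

Weak-axis I_min = (h_o·b_o³ − h_i·b_i³)/12 with b_o = 3.07, b_i = 2.280 in (shorter outer/inner sides).
I_min = (3.84×3.07³ − 3.050×2.280³)/12 = 6.247 in⁴
Effective length L_e = K·L = 2 × 260 = 520.0 in
P_cr = π²EI / L_e² = π² × 17000×10³ × 6.247 / 520.0² = 3.876×10^3 lb

P_cr ≈ 3.88 kip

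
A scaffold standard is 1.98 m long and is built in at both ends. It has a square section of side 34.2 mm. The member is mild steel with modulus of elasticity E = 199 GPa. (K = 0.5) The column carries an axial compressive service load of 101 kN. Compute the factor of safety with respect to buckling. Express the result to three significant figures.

I = a⁴/12 = 34.2⁴/12 = 1.140×10^5 mm⁴
I = 1.140×10^5 mm⁴ = 1.140×10^-7 m⁴
Effective length L_e = K·L = 0.5 × 1.98 = 0.9900 m
P_cr = π²EI / L_e² = π² × 199×10⁹ × 1.140×10^-7 / 0.9900² = 2.285×10^5 N
Factor of safety n = P_cr / P = 228.46 / 101 = 2.26

n ≈ 2.26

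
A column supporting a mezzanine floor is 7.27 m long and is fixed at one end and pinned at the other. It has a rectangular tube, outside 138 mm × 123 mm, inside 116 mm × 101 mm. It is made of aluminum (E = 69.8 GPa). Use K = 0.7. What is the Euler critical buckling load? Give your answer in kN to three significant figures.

Weak-axis I_min = (h_o·b_o³ − h_i·b_i³)/12 with b_o = 123, b_i = 101.0 mm (shorter outer/inner sides).
I_min = (138×123³ − 116.0×101.0³)/12 = 1.144×10^7 mm⁴
I = 1.144×10^7 mm⁴ = 1.144×10^-5 m⁴
Effective length L_e = K·L = 0.7 × 7.27 = 5.089 m
P_cr = π²EI / L_e² = π² × 69.8×10⁹ × 1.144×10^-5 / 5.089² = 3.043×10^5 N

P_cr ≈ 304 kN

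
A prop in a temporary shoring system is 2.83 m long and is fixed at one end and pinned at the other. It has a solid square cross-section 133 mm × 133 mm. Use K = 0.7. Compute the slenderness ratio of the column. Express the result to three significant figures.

For a square r = a/√12 = 133/√12 = 38.39 mm
L_e = K·L = 0.7 × 2.83 m = 1.981 m = 1981.0 mm
λ = L_e / r_min = 1981.0 / 38.39 = 51.6

λ ≈ 51.6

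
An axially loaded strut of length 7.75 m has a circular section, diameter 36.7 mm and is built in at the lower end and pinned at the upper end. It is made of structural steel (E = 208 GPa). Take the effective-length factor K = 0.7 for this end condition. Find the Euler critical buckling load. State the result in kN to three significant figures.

I = πd⁴/64 = π×36.7⁴/64 = 8.905×10^4 mm⁴
I = 8.905×10^4 mm⁴ = 8.905×10^-8 m⁴
Effective length L_e = K·L = 0.7 × 7.75 = 5.425 m
P_cr = π²EI / L_e² = π² × 208×10⁹ × 8.905×10^-8 / 5.425² = 6.212×10^3 N

P_cr ≈ 6.21 kN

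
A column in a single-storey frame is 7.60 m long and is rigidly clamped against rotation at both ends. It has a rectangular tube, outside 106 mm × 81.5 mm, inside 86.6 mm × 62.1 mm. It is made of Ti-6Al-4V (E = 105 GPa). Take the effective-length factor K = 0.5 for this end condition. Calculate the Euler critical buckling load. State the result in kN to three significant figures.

Weak-axis I_min = (h_o·b_o³ − h_i·b_i³)/12 with b_o = 81.5, b_i = 62.10 mm (shorter outer/inner sides).
I_min = (106×81.5³ − 86.60×62.10³)/12 = 3.054×10^6 mm⁴
I = 3.054×10^6 mm⁴ = 3.054×10^-6 m⁴
Effective length L_e = K·L = 0.5 × 7.60 = 3.800 m
P_cr = π²EI / L_e² = π² × 105×10⁹ × 3.054×10^-6 / 3.800² = 2.191×10^5 N

P_cr ≈ 219 kN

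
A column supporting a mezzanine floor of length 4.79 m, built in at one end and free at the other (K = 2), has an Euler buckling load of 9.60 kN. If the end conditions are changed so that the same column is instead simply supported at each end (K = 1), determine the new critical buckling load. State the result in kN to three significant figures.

P_cr ∝ 1/K², so P_cr,new = P_cr,old × (K_old/K_new)² = 9.60 × (2/1)²
= 9.60 × 4.000 = 38.4 kN

P_cr ≈ 38.4 kN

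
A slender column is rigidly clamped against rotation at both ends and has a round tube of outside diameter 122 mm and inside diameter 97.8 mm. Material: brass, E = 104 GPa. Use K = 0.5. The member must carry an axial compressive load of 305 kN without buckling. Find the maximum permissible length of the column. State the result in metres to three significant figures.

d_o = 122 mm, d_i = 97.8 mm
I = π(d_o⁴ − d_i⁴)/64 = π(122⁴ − 97.80⁴)/64 = 6.384×10^6 mm⁴
I = 6.384×10^-6 m⁴
At the buckling limit P_cr = P = 3.050×10^5 N
From P_cr = π²EI/(K·L)²:  L = (1/K)·√(π²EI/P_cr) = (1/0.5)·√(π²×1.04×10^11×6.384×10^-6/3.050×10^5)
L = 9.27 m

L_max ≈ 9.27 m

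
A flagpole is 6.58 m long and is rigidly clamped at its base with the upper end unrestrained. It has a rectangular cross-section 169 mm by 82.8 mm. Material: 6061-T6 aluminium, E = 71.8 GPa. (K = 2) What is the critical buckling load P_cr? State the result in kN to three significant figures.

Buckling occurs about the weak axis: I_min = h·b³/12 with b = 82.8 mm (the shorter side).
I_min = 169×82.8³/12 = 7.995×10^6 mm⁴
I = 7.995×10^6 mm⁴ = 7.995×10^-6 m⁴
Effective length L_e = K·L = 2 × 6.58 = 13.16 m
P_cr = π²EI / L_e² = π² × 71.8×10⁹ × 7.995×10^-6 / 13.16² = 3.271×10^4 N

P_cr ≈ 32.7 kN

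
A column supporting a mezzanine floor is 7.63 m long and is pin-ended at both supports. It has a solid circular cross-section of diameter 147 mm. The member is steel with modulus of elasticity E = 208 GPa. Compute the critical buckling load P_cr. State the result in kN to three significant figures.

P_cr ≈ 808 kN

I = πd⁴/64 = π×147⁴/64 = 2.292×10^7 mm⁴
I = 2.292×10^7 mm⁴ = 2.292×10^-5 m⁴
Effective length L_e = K·L = 1 × 7.63 = 7.630 m
P_cr = π²EI / L_e² = π² × 208×10⁹ × 2.292×10^-5 / 7.630² = 8.083×10^5 N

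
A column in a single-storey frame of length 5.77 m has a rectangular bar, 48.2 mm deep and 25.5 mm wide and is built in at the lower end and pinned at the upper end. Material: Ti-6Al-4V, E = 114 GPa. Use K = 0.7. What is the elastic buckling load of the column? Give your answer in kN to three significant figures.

P_cr ≈ 4.59 kN

Buckling occurs about the weak axis: I_min = h·b³/12 with b = 25.5 mm (the shorter side).
I_min = 48.2×25.5³/12 = 6.660×10^4 mm⁴
I = 6.660×10^4 mm⁴ = 6.660×10^-8 m⁴
Effective length L_e = K·L = 0.7 × 5.77 = 4.039 m
P_cr = π²EI / L_e² = π² × 114×10⁹ × 6.660×10^-8 / 4.039² = 4.593×10^3 N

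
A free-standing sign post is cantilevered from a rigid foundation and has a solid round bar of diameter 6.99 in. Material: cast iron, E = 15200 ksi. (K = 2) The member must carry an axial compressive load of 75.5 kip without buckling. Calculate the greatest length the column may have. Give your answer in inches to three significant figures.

L_max ≈ 241 in

I = πd⁴/64 = π×6.99⁴/64 = 117.2 in⁴
At the buckling limit P_cr = P = 7.550×10^4 lb
From P_cr = π²EI/(K·L)²:  L = (1/K)·√(π²EI/P_cr) = (1/2)·√(π²×1.52×10^7×117.2/7.550×10^4)
L = 241 in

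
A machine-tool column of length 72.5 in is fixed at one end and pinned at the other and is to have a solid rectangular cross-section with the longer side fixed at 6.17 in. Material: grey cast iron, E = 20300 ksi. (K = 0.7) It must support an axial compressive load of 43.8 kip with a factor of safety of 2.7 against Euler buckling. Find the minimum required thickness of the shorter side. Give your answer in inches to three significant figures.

b ≈ 1.44 in

Required P_cr = n·P = 2.7 × 43.8 = 118.3 kip
L_e = K·L = 0.7 × 72.5 = 50.75 in
Required I = P_cr·L_e²/(π²E) = 1.183×10^5 × 50.75² / (π² × 2.03×10^7) = 1.520 in⁴
Rectangle, weak axis: I_min = h·b³/12 with h = 6.17 in fixed  ⇒  b = (12I/h)^(1/3) = 1.44 in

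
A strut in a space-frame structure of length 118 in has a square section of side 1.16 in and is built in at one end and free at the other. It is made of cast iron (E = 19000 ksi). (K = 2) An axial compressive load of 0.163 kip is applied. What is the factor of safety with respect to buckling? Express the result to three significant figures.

I = a⁴/12 = 1.16⁴/12 = 0.1509 in⁴
Effective length L_e = K·L = 2 × 118 = 236.0 in
P_cr = π²EI / L_e² = π² × 19000×10³ × 0.1509 / 236.0² = 508.0 lb
Factor of safety n = P_cr / P = 0.50802 / 0.163 = 3.12

n ≈ 3.12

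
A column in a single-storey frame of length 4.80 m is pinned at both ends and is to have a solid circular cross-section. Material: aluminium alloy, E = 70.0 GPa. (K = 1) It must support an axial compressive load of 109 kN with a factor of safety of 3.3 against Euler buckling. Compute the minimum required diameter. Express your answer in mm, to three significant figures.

d ≈ 125 mm

Required P_cr = n·P = 3.3 × 109 = 359.7 kN
L_e = K·L = 1 × 4.80 = 4.800 m
Required I = P_cr·L_e²/(π²E) = 3.597×10^5 × 4.800² / (π² × 7.00×10^10) = 1.200×10^-5 m⁴
I_req = 1.200×10^7 mm⁴
Solid circle: I = πd⁴/64  ⇒  d = (64I/π)^(1/4) = (64×1.200×10^7/π)^(1/4) = 125 mm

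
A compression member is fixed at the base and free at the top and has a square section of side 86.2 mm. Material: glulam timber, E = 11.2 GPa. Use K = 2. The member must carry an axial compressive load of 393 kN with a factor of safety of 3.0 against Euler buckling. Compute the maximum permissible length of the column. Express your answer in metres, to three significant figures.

I = a⁴/12 = 86.2⁴/12 = 4.601×10^6 mm⁴
I = 4.601×10^-6 m⁴
Required critical load P_cr = n·P = 3.0 × 393 = 1179 kN = 1.179×10^6 N
From P_cr = π²EI/(K·L)²:  L = (1/K)·√(π²EI/P_cr) = (1/2)·√(π²×1.12×10^10×4.601×10^-6/1.179×10^6)
L = 0.328 m

L_max ≈ 0.328 m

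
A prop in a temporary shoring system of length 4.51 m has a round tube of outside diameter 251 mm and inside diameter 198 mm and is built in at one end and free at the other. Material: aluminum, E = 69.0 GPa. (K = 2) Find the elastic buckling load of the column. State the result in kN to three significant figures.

d_o = 251 mm, d_i = 198 mm
I = π(d_o⁴ − d_i⁴)/64 = π(251⁴ − 198.0⁴)/64 = 1.194×10^8 mm⁴
I = 1.194×10^8 mm⁴ = 1.194×10^-4 m⁴
Effective length L_e = K·L = 2 × 4.51 = 9.020 m
P_cr = π²EI / L_e² = π² × 69.0×10⁹ × 1.194×10^-4 / 9.020² = 9.993×10^5 N

P_cr ≈ 999 kN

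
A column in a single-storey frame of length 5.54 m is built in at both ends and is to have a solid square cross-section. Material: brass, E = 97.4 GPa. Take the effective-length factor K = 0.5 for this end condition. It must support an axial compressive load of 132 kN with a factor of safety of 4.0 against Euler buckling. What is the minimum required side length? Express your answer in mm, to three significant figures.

a ≈ 84.3 mm

Required P_cr = n·P = 4.0 × 132 = 528.0 kN
L_e = K·L = 0.5 × 5.54 = 2.770 m
Required I = P_cr·L_e²/(π²E) = 5.280×10^5 × 2.770² / (π² × 9.74×10^10) = 4.214×10^-6 m⁴
I_req = 4.214×10^6 mm⁴
Solid square: I = a⁴/12  ⇒  a = (12I)^(1/4) = (12×4.214×10^6)^(1/4) = 84.3 mm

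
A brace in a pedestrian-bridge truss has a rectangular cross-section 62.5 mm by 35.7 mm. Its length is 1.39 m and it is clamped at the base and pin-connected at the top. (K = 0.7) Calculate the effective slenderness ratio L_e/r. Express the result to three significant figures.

Buckling occurs about the weak axis: I_min = h·b³/12 with b = 35.7 mm (the shorter side).
I_min = 62.5×35.7³/12 = 2.370×10^5 mm⁴
A = 2.231×10^3 mm²;  r_min = √(I/A) = √(2.370×10^5/2.231×10^3) = 10.31 mm
L_e = K·L = 0.7 × 1.39 m = 0.9730 m = 973.00 mm
λ = L_e / r_min = 973.00 / 10.31 = 94.4

λ ≈ 94.4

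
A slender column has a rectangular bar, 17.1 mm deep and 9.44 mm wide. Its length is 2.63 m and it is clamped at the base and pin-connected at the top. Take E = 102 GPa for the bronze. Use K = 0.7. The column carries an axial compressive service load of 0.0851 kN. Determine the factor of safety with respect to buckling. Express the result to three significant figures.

Buckling occurs about the weak axis: I_min = h·b³/12 with b = 9.44 mm (the shorter side).
I_min = 17.1×9.44³/12 = 1.199×10^3 mm⁴
I = 1.199×10^3 mm⁴ = 1.199×10^-9 m⁴
Effective length L_e = K·L = 0.7 × 2.63 = 1.841 m
P_cr = π²EI / L_e² = π² × 102×10⁹ × 1.199×10^-9 / 1.841² = 356.1 N
Factor of safety n = P_cr / P = 0.35606 / 0.0851 = 4.18

n ≈ 4.18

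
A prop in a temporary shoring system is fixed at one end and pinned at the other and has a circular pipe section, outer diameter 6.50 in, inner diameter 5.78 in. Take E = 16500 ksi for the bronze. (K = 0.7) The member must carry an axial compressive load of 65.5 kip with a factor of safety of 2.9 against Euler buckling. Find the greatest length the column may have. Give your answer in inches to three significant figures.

L_max ≈ 240 in

d_o = 6.50 in, d_i = 5.78 in
I = π(d_o⁴ − d_i⁴)/64 = π(6.50⁴ − 5.780⁴)/64 = 32.84 in⁴
Required critical load P_cr = n·P = 2.9 × 65.5 = 190.0 kip = 1.899×10^5 lb
From P_cr = π²EI/(K·L)²:  L = (1/K)·√(π²EI/P_cr) = (1/0.7)·√(π²×1.65×10^7×32.84/1.899×10^5)
L = 240 in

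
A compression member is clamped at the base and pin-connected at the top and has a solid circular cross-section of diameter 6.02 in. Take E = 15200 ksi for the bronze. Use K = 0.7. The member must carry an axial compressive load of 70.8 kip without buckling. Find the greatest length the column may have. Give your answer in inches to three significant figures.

L_max ≈ 528 in

I = πd⁴/64 = π×6.02⁴/64 = 64.47 in⁴
At the buckling limit P_cr = P = 7.080×10^4 lb
From P_cr = π²EI/(K·L)²:  L = (1/K)·√(π²EI/P_cr) = (1/0.7)·√(π²×1.52×10^7×64.47/7.080×10^4)
L = 528 in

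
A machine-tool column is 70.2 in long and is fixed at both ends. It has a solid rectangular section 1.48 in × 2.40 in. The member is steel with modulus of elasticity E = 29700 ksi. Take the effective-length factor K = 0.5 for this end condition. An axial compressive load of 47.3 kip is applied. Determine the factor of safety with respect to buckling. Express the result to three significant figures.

n ≈ 3.26

Buckling occurs about the weak axis: I_min = h·b³/12 with b = 1.48 in (the shorter side).
I_min = 2.40×1.48³/12 = 0.6484 in⁴
Effective length L_e = K·L = 0.5 × 70.2 = 35.10 in
P_cr = π²EI / L_e² = π² × 29700×10³ × 0.6484 / 35.10² = 1.543×10^5 lb
Factor of safety n = P_cr / P = 154.26 / 47.3 = 3.26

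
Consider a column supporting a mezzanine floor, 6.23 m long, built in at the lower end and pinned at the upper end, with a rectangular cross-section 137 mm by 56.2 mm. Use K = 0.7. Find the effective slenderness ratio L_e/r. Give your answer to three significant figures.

λ ≈ 269

For a rectangle r_min = b/√12 = 56.2/√12 = 16.22 mm
L_e = K·L = 0.7 × 6.23 m = 4.361 m = 4361.0 mm
λ = L_e / r_min = 4361.0 / 16.22 = 269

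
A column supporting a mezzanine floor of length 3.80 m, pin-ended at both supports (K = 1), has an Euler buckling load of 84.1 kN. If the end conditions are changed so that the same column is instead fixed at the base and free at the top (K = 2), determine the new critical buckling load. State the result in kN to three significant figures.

P_cr ∝ 1/K², so P_cr,new = P_cr,old × (K_old/K_new)² = 84.1 × (1/2)²
= 84.1 × 0.2500 = 21.0 kN

P_cr ≈ 21.0 kN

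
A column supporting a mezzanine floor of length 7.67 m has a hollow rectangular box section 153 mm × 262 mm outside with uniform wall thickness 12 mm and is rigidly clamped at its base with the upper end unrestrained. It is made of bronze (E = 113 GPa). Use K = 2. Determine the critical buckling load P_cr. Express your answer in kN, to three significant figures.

P_cr ≈ 169 kN

Inner dimensions: h_i = 262 − 2×12 = 238.0 mm, b_i = 153 − 2×12 = 129.0 mm
Weak-axis I_min = (h_o·b_o³ − h_i·b_i³)/12 with b_o = 153, b_i = 129.0 mm (shorter outer/inner sides).
I_min = (262×153³ − 238.0×129.0³)/12 = 3.562×10^7 mm⁴
I = 3.562×10^7 mm⁴ = 3.562×10^-5 m⁴
Effective length L_e = K·L = 2 × 7.67 = 15.34 m
P_cr = π²EI / L_e² = π² × 113×10⁹ × 3.562×10^-5 / 15.34² = 1.688×10^5 N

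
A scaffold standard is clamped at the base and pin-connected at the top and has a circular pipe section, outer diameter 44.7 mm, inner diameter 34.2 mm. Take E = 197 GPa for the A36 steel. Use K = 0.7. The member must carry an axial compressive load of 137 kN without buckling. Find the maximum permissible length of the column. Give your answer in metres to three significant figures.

L_max ≈ 1.93 m

d_o = 44.7 mm, d_i = 34.2 mm
I = π(d_o⁴ − d_i⁴)/64 = π(44.7⁴ − 34.20⁴)/64 = 1.288×10^5 mm⁴
I = 1.288×10^-7 m⁴
At the buckling limit P_cr = P = 1.370×10^5 N
From P_cr = π²EI/(K·L)²:  L = (1/K)·√(π²EI/P_cr) = (1/0.7)·√(π²×1.97×10^11×1.288×10^-7/1.370×10^5)
L = 1.93 m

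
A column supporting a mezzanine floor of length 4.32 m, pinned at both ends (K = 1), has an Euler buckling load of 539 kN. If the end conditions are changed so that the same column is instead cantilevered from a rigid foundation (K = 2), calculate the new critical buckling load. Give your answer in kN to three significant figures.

P_cr ≈ 135 kN

P_cr ∝ 1/K², so P_cr,new = P_cr,old × (K_old/K_new)² = 539 × (1/2)²
= 539 × 0.2500 = 135 kN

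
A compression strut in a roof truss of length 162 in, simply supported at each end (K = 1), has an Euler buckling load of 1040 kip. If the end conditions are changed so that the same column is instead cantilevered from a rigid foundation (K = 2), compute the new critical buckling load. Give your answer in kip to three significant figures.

P_cr ≈ 260 kip

P_cr ∝ 1/K², so P_cr,new = P_cr,old × (K_old/K_new)² = 1040 × (1/2)²
= 1040 × 0.2500 = 260 kip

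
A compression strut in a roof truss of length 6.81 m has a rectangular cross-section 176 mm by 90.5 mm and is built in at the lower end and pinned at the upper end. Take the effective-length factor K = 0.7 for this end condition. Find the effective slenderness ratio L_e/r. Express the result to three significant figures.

λ ≈ 182

Buckling occurs about the weak axis: I_min = h·b³/12 with b = 90.5 mm (the shorter side).
I_min = 176×90.5³/12 = 1.087×10^7 mm⁴
A = 1.593×10^4 mm²;  r_min = √(I/A) = √(1.087×10^7/1.593×10^4) = 26.13 mm
L_e = K·L = 0.7 × 6.81 m = 4.767 m = 4767.0 mm
λ = L_e / r_min = 4767.0 / 26.13 = 182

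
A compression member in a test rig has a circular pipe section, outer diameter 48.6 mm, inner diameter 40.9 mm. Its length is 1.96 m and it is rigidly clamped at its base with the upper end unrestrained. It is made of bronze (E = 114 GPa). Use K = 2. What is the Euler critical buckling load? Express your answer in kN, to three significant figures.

P_cr ≈ 9.99 kN

d_o = 48.6 mm, d_i = 40.9 mm
I = π(d_o⁴ − d_i⁴)/64 = π(48.6⁴ − 40.90⁴)/64 = 1.365×10^5 mm⁴
I = 1.365×10^5 mm⁴ = 1.365×10^-7 m⁴
Effective length L_e = K·L = 2 × 1.96 = 3.920 m
P_cr = π²EI / L_e² = π² × 114×10⁹ × 1.365×10^-7 / 3.920² = 9.994×10^3 N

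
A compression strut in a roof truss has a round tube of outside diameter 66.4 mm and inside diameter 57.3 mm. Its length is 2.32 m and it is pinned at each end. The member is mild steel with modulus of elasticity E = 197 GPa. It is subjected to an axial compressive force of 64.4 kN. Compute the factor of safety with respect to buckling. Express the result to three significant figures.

n ≈ 2.38

d_o = 66.4 mm, d_i = 57.3 mm
I = π(d_o⁴ − d_i⁴)/64 = π(66.4⁴ − 57.30⁴)/64 = 4.250×10^5 mm⁴
I = 4.250×10^5 mm⁴ = 4.250×10^-7 m⁴
Effective length L_e = K·L = 1 × 2.32 = 2.320 m
P_cr = π²EI / L_e² = π² × 197×10⁹ × 4.250×10^-7 / 2.320² = 1.535×10^5 N
Factor of safety n = P_cr / P = 153.54 / 64.4 = 2.38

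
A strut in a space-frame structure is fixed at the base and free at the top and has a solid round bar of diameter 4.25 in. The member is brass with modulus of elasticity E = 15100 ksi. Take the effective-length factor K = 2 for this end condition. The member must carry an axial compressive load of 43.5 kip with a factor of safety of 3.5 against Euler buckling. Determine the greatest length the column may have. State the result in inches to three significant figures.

I = πd⁴/64 = π×4.25⁴/64 = 16.01 in⁴
Required critical load P_cr = n·P = 3.5 × 43.5 = 152.2 kip = 1.522×10^5 lb
From P_cr = π²EI/(K·L)²:  L = (1/K)·√(π²EI/P_cr) = (1/2)·√(π²×1.51×10^7×16.01/1.522×10^5)
L = 62.6 in

L_max ≈ 62.6 in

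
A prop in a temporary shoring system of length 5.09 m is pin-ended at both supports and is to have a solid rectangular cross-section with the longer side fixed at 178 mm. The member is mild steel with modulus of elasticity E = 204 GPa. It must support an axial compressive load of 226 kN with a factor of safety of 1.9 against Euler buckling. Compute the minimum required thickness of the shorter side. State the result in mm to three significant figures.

b ≈ 72.0 mm

Required P_cr = n·P = 1.9 × 226 = 429.4 kN
L_e = K·L = 1 × 5.09 = 5.090 m
Required I = P_cr·L_e²/(π²E) = 4.294×10^5 × 5.090² / (π² × 2.04×10^11) = 5.525×10^-6 m⁴
I_req = 5.525×10^6 mm⁴
Rectangle, weak axis: I_min = h·b³/12 with h = 178 mm fixed  ⇒  b = (12I/h)^(1/3) = 72.0 mm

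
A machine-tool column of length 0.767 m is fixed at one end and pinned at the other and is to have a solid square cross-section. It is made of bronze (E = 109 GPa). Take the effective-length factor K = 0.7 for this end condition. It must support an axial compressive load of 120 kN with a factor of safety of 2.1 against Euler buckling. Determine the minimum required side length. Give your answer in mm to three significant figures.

Required P_cr = n·P = 2.1 × 120 = 252.0 kN
L_e = K·L = 0.7 × 0.767 = 0.5369 m
Required I = P_cr·L_e²/(π²E) = 2.520×10^5 × 0.5369² / (π² × 1.09×10^11) = 6.752×10^-8 m⁴
I_req = 6.752×10^4 mm⁴
Solid square: I = a⁴/12  ⇒  a = (12I)^(1/4) = (12×6.752×10^4)^(1/4) = 30.0 mm

a ≈ 30.0 mm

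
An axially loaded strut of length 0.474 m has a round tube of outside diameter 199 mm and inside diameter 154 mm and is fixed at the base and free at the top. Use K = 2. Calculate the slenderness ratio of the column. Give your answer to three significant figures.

d_o = 199 mm, d_i = 154 mm
I = π(d_o⁴ − d_i⁴)/64 = π(199⁴ − 154.0⁴)/64 = 4.937×10^7 mm⁴
A = 1.248×10^4 mm²;  r_min = √(I/A) = √(4.937×10^7/1.248×10^4) = 62.91 mm
L_e = K·L = 2 × 0.474 m = 0.9480 m = 948.00 mm
λ = L_e / r_min = 948.00 / 62.91 = 15.1

λ ≈ 15.1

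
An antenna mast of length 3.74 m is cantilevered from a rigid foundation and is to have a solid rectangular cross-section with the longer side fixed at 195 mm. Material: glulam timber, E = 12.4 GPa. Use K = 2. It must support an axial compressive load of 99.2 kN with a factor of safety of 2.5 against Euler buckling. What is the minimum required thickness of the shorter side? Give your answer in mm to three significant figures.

Required P_cr = n·P = 2.5 × 99.2 = 248.0 kN
L_e = K·L = 2 × 3.74 = 7.480 m
Required I = P_cr·L_e²/(π²E) = 2.480×10^5 × 7.480² / (π² × 1.24×10^10) = 1.134×10^-4 m⁴
I_req = 1.134×10^8 mm⁴
Rectangle, weak axis: I_min = h·b³/12 with h = 195 mm fixed  ⇒  b = (12I/h)^(1/3) = 191 mm

b ≈ 191 mm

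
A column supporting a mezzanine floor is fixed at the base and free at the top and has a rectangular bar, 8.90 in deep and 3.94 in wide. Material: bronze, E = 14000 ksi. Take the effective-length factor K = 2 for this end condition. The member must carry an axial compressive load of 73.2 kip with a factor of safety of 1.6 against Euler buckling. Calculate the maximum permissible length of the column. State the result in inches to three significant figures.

L_max ≈ 116 in

Buckling occurs about the weak axis: I_min = h·b³/12 with b = 3.94 in (the shorter side).
I_min = 8.90×3.94³/12 = 45.36 in⁴
Required critical load P_cr = n·P = 1.6 × 73.2 = 117.1 kip = 1.171×10^5 lb
From P_cr = π²EI/(K·L)²:  L = (1/K)·√(π²EI/P_cr) = (1/2)·√(π²×1.40×10^7×45.36/1.171×10^5)
L = 116 in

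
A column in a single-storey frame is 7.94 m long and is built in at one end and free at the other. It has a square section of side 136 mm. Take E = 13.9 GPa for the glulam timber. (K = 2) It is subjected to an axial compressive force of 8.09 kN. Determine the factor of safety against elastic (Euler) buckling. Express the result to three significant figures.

n ≈ 1.92

I = a⁴/12 = 136⁴/12 = 2.851×10^7 mm⁴
I = 2.851×10^7 mm⁴ = 2.851×10^-5 m⁴
Effective length L_e = K·L = 2 × 7.94 = 15.88 m
P_cr = π²EI / L_e² = π² × 13.9×10⁹ × 2.851×10^-5 / 15.88² = 1.551×10^4 N
Factor of safety n = P_cr / P = 15.509 / 8.09 = 1.92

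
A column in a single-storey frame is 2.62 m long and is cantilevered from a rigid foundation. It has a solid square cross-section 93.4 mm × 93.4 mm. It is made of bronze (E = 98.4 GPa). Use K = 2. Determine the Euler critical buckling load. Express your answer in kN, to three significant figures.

I = a⁴/12 = 93.4⁴/12 = 6.342×10^6 mm⁴
I = 6.342×10^6 mm⁴ = 6.342×10^-6 m⁴
Effective length L_e = K·L = 2 × 2.62 = 5.240 m
P_cr = π²EI / L_e² = π² × 98.4×10⁹ × 6.342×10^-6 / 5.240² = 2.243×10^5 N

P_cr ≈ 224 kN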